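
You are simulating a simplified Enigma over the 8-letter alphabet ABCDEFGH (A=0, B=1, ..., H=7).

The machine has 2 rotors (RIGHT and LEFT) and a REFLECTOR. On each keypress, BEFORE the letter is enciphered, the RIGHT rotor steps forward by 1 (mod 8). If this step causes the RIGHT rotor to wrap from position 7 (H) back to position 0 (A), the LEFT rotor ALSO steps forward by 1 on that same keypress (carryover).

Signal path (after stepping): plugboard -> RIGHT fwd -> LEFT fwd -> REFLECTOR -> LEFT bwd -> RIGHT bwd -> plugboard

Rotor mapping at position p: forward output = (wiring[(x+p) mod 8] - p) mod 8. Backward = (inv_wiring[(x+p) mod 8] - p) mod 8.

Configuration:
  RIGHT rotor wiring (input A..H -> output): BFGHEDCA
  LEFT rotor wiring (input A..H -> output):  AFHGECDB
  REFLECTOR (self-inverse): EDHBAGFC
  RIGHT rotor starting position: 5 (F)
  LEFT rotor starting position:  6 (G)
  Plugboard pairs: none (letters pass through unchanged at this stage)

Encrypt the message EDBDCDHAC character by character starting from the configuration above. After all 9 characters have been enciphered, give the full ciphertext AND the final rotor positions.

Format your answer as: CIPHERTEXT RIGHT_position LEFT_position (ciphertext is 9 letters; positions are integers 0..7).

Char 1 ('E'): step: R->6, L=6; E->plug->E->R->A->L->F->refl->G->L'->G->R'->G->plug->G
Char 2 ('D'): step: R->7, L=6; D->plug->D->R->H->L->E->refl->A->L'->F->R'->F->plug->F
Char 3 ('B'): step: R->0, L->7 (L advanced); B->plug->B->R->F->L->F->refl->G->L'->C->R'->G->plug->G
Char 4 ('D'): step: R->1, L=7; D->plug->D->R->D->L->A->refl->E->L'->H->R'->G->plug->G
Char 5 ('C'): step: R->2, L=7; C->plug->C->R->C->L->G->refl->F->L'->F->R'->B->plug->B
Char 6 ('D'): step: R->3, L=7; D->plug->D->R->H->L->E->refl->A->L'->D->R'->H->plug->H
Char 7 ('H'): step: R->4, L=7; H->plug->H->R->D->L->A->refl->E->L'->H->R'->B->plug->B
Char 8 ('A'): step: R->5, L=7; A->plug->A->R->G->L->D->refl->B->L'->B->R'->F->plug->F
Char 9 ('C'): step: R->6, L=7; C->plug->C->R->D->L->A->refl->E->L'->H->R'->D->plug->D
Final: ciphertext=GFGGBHBFD, RIGHT=6, LEFT=7

Answer: GFGGBHBFD 6 7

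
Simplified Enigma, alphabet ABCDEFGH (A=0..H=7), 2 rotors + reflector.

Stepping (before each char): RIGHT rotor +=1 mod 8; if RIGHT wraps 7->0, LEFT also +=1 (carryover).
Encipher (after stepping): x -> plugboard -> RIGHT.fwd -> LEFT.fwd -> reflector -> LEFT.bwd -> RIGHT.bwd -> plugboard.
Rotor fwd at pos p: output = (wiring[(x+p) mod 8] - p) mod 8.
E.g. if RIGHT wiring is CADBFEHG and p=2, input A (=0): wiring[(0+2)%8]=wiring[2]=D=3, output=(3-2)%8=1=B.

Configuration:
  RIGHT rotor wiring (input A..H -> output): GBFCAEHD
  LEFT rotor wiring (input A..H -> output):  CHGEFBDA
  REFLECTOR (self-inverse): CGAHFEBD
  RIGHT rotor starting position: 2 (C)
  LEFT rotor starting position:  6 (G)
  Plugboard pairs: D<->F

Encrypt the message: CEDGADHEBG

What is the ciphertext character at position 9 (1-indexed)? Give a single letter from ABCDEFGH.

Char 1 ('C'): step: R->3, L=6; C->plug->C->R->B->L->C->refl->A->L'->E->R'->D->plug->F
Char 2 ('E'): step: R->4, L=6; E->plug->E->R->C->L->E->refl->F->L'->A->R'->B->plug->B
Char 3 ('D'): step: R->5, L=6; D->plug->F->R->A->L->F->refl->E->L'->C->R'->B->plug->B
Char 4 ('G'): step: R->6, L=6; G->plug->G->R->C->L->E->refl->F->L'->A->R'->C->plug->C
Char 5 ('A'): step: R->7, L=6; A->plug->A->R->E->L->A->refl->C->L'->B->R'->F->plug->D
Char 6 ('D'): step: R->0, L->7 (L advanced); D->plug->F->R->E->L->F->refl->E->L'->H->R'->G->plug->G
Char 7 ('H'): step: R->1, L=7; H->plug->H->R->F->L->G->refl->B->L'->A->R'->A->plug->A
Char 8 ('E'): step: R->2, L=7; E->plug->E->R->F->L->G->refl->B->L'->A->R'->B->plug->B
Char 9 ('B'): step: R->3, L=7; B->plug->B->R->F->L->G->refl->B->L'->A->R'->E->plug->E

E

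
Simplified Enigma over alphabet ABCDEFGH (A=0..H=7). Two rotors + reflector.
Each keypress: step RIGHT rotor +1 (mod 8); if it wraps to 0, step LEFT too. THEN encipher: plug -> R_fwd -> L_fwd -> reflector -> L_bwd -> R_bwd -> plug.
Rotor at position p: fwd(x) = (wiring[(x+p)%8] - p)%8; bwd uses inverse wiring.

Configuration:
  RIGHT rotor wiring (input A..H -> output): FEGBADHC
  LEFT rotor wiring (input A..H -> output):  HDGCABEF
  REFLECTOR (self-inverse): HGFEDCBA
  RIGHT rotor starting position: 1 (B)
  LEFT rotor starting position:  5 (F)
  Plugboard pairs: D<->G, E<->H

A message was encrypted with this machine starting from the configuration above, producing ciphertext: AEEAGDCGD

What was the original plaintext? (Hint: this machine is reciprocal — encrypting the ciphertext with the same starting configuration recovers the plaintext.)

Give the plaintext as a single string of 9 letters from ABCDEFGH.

Answer: HAAEFCFBC

Derivation:
Char 1 ('A'): step: R->2, L=5; A->plug->A->R->E->L->G->refl->B->L'->F->R'->E->plug->H
Char 2 ('E'): step: R->3, L=5; E->plug->H->R->D->L->C->refl->F->L'->G->R'->A->plug->A
Char 3 ('E'): step: R->4, L=5; E->plug->H->R->F->L->B->refl->G->L'->E->R'->A->plug->A
Char 4 ('A'): step: R->5, L=5; A->plug->A->R->G->L->F->refl->C->L'->D->R'->H->plug->E
Char 5 ('G'): step: R->6, L=5; G->plug->D->R->G->L->F->refl->C->L'->D->R'->F->plug->F
Char 6 ('D'): step: R->7, L=5; D->plug->G->R->E->L->G->refl->B->L'->F->R'->C->plug->C
Char 7 ('C'): step: R->0, L->6 (L advanced); C->plug->C->R->G->L->C->refl->F->L'->D->R'->F->plug->F
Char 8 ('G'): step: R->1, L=6; G->plug->D->R->H->L->D->refl->E->L'->F->R'->B->plug->B
Char 9 ('D'): step: R->2, L=6; D->plug->G->R->D->L->F->refl->C->L'->G->R'->C->plug->C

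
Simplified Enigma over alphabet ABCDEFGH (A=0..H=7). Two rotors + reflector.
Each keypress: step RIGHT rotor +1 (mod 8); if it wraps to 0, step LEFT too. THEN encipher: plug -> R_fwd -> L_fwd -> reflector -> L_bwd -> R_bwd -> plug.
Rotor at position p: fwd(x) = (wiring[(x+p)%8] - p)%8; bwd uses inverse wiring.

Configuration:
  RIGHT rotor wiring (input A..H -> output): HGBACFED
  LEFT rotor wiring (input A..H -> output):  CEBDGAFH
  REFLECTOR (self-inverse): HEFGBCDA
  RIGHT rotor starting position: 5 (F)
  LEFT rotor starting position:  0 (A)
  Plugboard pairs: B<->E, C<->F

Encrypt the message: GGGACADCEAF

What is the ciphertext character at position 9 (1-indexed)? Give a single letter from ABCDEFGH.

Char 1 ('G'): step: R->6, L=0; G->plug->G->R->E->L->G->refl->D->L'->D->R'->E->plug->B
Char 2 ('G'): step: R->7, L=0; G->plug->G->R->G->L->F->refl->C->L'->A->R'->B->plug->E
Char 3 ('G'): step: R->0, L->1 (L advanced); G->plug->G->R->E->L->H->refl->A->L'->B->R'->C->plug->F
Char 4 ('A'): step: R->1, L=1; A->plug->A->R->F->L->E->refl->B->L'->H->R'->C->plug->F
Char 5 ('C'): step: R->2, L=1; C->plug->F->R->B->L->A->refl->H->L'->E->R'->H->plug->H
Char 6 ('A'): step: R->3, L=1; A->plug->A->R->F->L->E->refl->B->L'->H->R'->B->plug->E
Char 7 ('D'): step: R->4, L=1; D->plug->D->R->H->L->B->refl->E->L'->F->R'->G->plug->G
Char 8 ('C'): step: R->5, L=1; C->plug->F->R->E->L->H->refl->A->L'->B->R'->E->plug->B
Char 9 ('E'): step: R->6, L=1; E->plug->B->R->F->L->E->refl->B->L'->H->R'->H->plug->H

H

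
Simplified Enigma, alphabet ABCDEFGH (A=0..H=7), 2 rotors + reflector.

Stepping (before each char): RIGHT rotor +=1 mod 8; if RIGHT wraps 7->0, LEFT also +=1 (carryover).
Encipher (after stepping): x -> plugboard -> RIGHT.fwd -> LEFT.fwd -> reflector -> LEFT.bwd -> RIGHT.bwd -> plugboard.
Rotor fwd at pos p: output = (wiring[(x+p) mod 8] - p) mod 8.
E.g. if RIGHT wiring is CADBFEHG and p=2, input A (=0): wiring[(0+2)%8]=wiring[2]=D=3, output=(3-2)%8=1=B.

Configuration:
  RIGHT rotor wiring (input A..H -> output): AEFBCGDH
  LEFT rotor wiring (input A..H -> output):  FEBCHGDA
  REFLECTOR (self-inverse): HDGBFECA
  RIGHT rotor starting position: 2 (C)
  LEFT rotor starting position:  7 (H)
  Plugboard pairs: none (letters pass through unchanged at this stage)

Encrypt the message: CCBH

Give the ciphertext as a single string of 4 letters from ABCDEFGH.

Char 1 ('C'): step: R->3, L=7; C->plug->C->R->D->L->C->refl->G->L'->B->R'->G->plug->G
Char 2 ('C'): step: R->4, L=7; C->plug->C->R->H->L->E->refl->F->L'->C->R'->B->plug->B
Char 3 ('B'): step: R->5, L=7; B->plug->B->R->G->L->H->refl->A->L'->F->R'->H->plug->H
Char 4 ('H'): step: R->6, L=7; H->plug->H->R->A->L->B->refl->D->L'->E->R'->G->plug->G

Answer: GBHG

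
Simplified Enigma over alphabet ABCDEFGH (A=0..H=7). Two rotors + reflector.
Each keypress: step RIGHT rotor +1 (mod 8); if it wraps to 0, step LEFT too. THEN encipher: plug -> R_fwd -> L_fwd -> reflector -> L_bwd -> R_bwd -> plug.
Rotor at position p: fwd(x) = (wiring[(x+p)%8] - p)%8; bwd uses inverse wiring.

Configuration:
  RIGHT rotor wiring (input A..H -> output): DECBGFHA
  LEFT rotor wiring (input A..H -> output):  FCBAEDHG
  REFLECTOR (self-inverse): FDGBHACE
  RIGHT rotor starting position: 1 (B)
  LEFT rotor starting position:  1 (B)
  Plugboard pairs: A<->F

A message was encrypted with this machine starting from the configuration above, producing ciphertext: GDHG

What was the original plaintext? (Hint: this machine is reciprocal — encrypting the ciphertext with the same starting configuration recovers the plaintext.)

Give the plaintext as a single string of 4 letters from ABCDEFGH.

Answer: AEDA

Derivation:
Char 1 ('G'): step: R->2, L=1; G->plug->G->R->B->L->A->refl->F->L'->G->R'->F->plug->A
Char 2 ('D'): step: R->3, L=1; D->plug->D->R->E->L->C->refl->G->L'->F->R'->E->plug->E
Char 3 ('H'): step: R->4, L=1; H->plug->H->R->F->L->G->refl->C->L'->E->R'->D->plug->D
Char 4 ('G'): step: R->5, L=1; G->plug->G->R->E->L->C->refl->G->L'->F->R'->F->plug->A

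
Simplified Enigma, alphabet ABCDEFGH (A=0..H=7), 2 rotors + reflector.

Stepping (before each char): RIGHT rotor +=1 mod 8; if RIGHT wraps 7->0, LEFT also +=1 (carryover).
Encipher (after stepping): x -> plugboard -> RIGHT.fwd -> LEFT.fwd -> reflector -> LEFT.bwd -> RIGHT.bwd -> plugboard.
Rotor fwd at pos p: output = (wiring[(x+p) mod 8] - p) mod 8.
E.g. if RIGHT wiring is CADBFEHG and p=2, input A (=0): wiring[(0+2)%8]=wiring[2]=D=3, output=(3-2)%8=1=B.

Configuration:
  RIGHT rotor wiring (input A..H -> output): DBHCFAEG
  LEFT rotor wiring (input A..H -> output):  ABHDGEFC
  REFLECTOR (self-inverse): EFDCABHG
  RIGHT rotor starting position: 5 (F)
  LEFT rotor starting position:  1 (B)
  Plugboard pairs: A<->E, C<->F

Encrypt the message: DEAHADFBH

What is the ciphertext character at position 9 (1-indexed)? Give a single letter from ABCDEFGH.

Char 1 ('D'): step: R->6, L=1; D->plug->D->R->D->L->F->refl->B->L'->G->R'->A->plug->E
Char 2 ('E'): step: R->7, L=1; E->plug->A->R->H->L->H->refl->G->L'->B->R'->G->plug->G
Char 3 ('A'): step: R->0, L->2 (L advanced); A->plug->E->R->F->L->A->refl->E->L'->C->R'->D->plug->D
Char 4 ('H'): step: R->1, L=2; H->plug->H->R->C->L->E->refl->A->L'->F->R'->G->plug->G
Char 5 ('A'): step: R->2, L=2; A->plug->E->R->C->L->E->refl->A->L'->F->R'->A->plug->E
Char 6 ('D'): step: R->3, L=2; D->plug->D->R->B->L->B->refl->F->L'->A->R'->F->plug->C
Char 7 ('F'): step: R->4, L=2; F->plug->C->R->A->L->F->refl->B->L'->B->R'->A->plug->E
Char 8 ('B'): step: R->5, L=2; B->plug->B->R->H->L->H->refl->G->L'->G->R'->D->plug->D
Char 9 ('H'): step: R->6, L=2; H->plug->H->R->C->L->E->refl->A->L'->F->R'->C->plug->F

F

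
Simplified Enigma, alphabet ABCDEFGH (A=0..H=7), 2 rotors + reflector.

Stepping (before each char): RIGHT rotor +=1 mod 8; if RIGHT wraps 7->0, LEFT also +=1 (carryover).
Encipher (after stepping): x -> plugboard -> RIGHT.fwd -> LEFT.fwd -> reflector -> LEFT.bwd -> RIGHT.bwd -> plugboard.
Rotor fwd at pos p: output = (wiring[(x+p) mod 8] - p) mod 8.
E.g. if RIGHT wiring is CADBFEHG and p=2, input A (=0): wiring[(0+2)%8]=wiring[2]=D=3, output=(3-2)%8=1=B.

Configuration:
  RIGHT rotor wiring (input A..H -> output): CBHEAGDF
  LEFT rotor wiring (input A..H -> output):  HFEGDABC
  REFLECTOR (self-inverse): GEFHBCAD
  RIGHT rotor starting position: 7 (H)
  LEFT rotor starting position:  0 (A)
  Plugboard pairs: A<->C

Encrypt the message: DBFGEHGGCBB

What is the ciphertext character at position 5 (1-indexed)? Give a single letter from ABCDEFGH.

Char 1 ('D'): step: R->0, L->1 (L advanced); D->plug->D->R->E->L->H->refl->D->L'->B->R'->B->plug->B
Char 2 ('B'): step: R->1, L=1; B->plug->B->R->G->L->B->refl->E->L'->A->R'->A->plug->C
Char 3 ('F'): step: R->2, L=1; F->plug->F->R->D->L->C->refl->F->L'->C->R'->B->plug->B
Char 4 ('G'): step: R->3, L=1; G->plug->G->R->G->L->B->refl->E->L'->A->R'->D->plug->D
Char 5 ('E'): step: R->4, L=1; E->plug->E->R->G->L->B->refl->E->L'->A->R'->H->plug->H

H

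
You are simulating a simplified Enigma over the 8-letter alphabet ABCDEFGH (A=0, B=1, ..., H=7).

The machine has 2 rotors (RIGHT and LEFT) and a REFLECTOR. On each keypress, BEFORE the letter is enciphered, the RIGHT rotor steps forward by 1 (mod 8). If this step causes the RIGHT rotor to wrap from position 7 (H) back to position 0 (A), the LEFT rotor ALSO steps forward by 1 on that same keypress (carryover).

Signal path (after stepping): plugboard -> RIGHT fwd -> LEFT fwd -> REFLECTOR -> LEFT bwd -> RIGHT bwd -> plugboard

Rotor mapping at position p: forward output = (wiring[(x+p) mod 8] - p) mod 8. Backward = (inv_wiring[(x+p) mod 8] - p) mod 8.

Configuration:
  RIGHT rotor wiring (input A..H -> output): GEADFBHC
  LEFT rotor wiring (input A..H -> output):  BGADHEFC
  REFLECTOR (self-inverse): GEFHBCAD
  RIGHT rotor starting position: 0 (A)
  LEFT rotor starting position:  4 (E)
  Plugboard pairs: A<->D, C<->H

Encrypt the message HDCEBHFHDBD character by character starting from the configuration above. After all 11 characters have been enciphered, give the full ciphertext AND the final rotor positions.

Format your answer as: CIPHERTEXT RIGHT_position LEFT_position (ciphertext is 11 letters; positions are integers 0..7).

Char 1 ('H'): step: R->1, L=4; H->plug->C->R->C->L->B->refl->E->L'->G->R'->F->plug->F
Char 2 ('D'): step: R->2, L=4; D->plug->A->R->G->L->E->refl->B->L'->C->R'->H->plug->C
Char 3 ('C'): step: R->3, L=4; C->plug->H->R->F->L->C->refl->F->L'->E->R'->D->plug->A
Char 4 ('E'): step: R->4, L=4; E->plug->E->R->C->L->B->refl->E->L'->G->R'->D->plug->A
Char 5 ('B'): step: R->5, L=4; B->plug->B->R->C->L->B->refl->E->L'->G->R'->G->plug->G
Char 6 ('H'): step: R->6, L=4; H->plug->C->R->A->L->D->refl->H->L'->H->R'->G->plug->G
Char 7 ('F'): step: R->7, L=4; F->plug->F->R->G->L->E->refl->B->L'->C->R'->G->plug->G
Char 8 ('H'): step: R->0, L->5 (L advanced); H->plug->C->R->A->L->H->refl->D->L'->F->R'->E->plug->E
Char 9 ('D'): step: R->1, L=5; D->plug->A->R->D->L->E->refl->B->L'->E->R'->D->plug->A
Char 10 ('B'): step: R->2, L=5; B->plug->B->R->B->L->A->refl->G->L'->G->R'->A->plug->D
Char 11 ('D'): step: R->3, L=5; D->plug->A->R->A->L->H->refl->D->L'->F->R'->H->plug->C
Final: ciphertext=FCAAGGGEADC, RIGHT=3, LEFT=5

Answer: FCAAGGGEADC 3 5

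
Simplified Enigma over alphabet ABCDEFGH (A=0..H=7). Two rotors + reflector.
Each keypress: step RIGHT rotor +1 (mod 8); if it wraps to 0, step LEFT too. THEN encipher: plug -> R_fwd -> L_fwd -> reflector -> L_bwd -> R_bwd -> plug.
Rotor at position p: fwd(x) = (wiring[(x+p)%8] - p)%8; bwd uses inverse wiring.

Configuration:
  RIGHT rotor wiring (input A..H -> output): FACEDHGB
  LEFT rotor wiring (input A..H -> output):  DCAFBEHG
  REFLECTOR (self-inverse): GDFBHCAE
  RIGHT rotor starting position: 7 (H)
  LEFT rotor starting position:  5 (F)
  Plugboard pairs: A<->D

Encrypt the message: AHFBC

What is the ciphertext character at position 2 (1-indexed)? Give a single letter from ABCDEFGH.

Char 1 ('A'): step: R->0, L->6 (L advanced); A->plug->D->R->E->L->C->refl->F->L'->C->R'->C->plug->C
Char 2 ('H'): step: R->1, L=6; H->plug->H->R->E->L->C->refl->F->L'->C->R'->D->plug->A

A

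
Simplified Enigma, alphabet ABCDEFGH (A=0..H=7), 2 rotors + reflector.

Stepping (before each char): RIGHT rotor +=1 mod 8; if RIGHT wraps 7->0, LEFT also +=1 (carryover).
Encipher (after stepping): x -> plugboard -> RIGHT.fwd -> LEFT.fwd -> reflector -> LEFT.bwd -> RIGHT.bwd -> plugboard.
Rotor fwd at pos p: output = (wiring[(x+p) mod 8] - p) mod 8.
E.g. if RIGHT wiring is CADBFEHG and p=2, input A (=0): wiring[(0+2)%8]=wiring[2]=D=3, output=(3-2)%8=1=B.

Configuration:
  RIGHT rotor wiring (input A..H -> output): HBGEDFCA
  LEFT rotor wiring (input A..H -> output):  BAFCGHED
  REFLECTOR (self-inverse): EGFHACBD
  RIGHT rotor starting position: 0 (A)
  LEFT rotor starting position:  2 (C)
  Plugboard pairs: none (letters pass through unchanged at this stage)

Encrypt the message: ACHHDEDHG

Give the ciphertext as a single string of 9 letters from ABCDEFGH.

Answer: HBFCFFEBH

Derivation:
Char 1 ('A'): step: R->1, L=2; A->plug->A->R->A->L->D->refl->H->L'->G->R'->H->plug->H
Char 2 ('C'): step: R->2, L=2; C->plug->C->R->B->L->A->refl->E->L'->C->R'->B->plug->B
Char 3 ('H'): step: R->3, L=2; H->plug->H->R->D->L->F->refl->C->L'->E->R'->F->plug->F
Char 4 ('H'): step: R->4, L=2; H->plug->H->R->A->L->D->refl->H->L'->G->R'->C->plug->C
Char 5 ('D'): step: R->5, L=2; D->plug->D->R->C->L->E->refl->A->L'->B->R'->F->plug->F
Char 6 ('E'): step: R->6, L=2; E->plug->E->R->A->L->D->refl->H->L'->G->R'->F->plug->F
Char 7 ('D'): step: R->7, L=2; D->plug->D->R->H->L->G->refl->B->L'->F->R'->E->plug->E
Char 8 ('H'): step: R->0, L->3 (L advanced); H->plug->H->R->A->L->H->refl->D->L'->B->R'->B->plug->B
Char 9 ('G'): step: R->1, L=3; G->plug->G->R->H->L->C->refl->F->L'->G->R'->H->plug->H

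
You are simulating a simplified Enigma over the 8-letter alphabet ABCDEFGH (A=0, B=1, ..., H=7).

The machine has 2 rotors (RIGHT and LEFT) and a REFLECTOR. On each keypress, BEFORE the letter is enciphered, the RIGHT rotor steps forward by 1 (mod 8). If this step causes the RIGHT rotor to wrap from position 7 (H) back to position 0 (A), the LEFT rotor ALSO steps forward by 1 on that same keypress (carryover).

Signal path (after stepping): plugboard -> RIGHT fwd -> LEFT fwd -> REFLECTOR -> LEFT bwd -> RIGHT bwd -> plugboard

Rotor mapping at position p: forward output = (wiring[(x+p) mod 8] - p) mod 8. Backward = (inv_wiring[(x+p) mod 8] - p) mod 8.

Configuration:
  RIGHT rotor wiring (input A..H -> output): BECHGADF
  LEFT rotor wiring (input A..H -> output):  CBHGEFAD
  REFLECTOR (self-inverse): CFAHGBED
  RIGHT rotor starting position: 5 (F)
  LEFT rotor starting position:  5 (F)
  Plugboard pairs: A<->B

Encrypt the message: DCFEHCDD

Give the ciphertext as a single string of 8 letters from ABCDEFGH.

Answer: CEHBDDAH

Derivation:
Char 1 ('D'): step: R->6, L=5; D->plug->D->R->G->L->B->refl->F->L'->D->R'->C->plug->C
Char 2 ('C'): step: R->7, L=5; C->plug->C->R->F->L->C->refl->A->L'->A->R'->E->plug->E
Char 3 ('F'): step: R->0, L->6 (L advanced); F->plug->F->R->A->L->C->refl->A->L'->F->R'->H->plug->H
Char 4 ('E'): step: R->1, L=6; E->plug->E->R->H->L->H->refl->D->L'->D->R'->A->plug->B
Char 5 ('H'): step: R->2, L=6; H->plug->H->R->C->L->E->refl->G->L'->G->R'->D->plug->D
Char 6 ('C'): step: R->3, L=6; C->plug->C->R->F->L->A->refl->C->L'->A->R'->D->plug->D
Char 7 ('D'): step: R->4, L=6; D->plug->D->R->B->L->F->refl->B->L'->E->R'->B->plug->A
Char 8 ('D'): step: R->5, L=6; D->plug->D->R->E->L->B->refl->F->L'->B->R'->H->plug->H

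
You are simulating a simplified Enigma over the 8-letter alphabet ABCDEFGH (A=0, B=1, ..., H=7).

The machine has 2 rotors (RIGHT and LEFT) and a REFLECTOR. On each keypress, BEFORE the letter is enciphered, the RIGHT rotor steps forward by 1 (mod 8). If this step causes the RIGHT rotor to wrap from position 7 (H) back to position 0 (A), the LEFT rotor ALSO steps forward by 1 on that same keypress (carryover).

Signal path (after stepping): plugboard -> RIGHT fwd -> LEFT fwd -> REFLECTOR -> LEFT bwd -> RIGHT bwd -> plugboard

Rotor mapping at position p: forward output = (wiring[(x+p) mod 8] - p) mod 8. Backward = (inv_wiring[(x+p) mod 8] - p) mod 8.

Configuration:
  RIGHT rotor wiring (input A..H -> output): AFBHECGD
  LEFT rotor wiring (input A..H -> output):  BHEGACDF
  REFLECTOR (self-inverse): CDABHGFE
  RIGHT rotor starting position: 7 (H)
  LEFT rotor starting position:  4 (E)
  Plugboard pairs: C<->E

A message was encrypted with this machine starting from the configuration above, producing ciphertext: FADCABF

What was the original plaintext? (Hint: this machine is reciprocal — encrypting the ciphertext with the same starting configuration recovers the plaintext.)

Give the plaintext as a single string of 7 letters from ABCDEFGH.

Answer: CGFBFCA

Derivation:
Char 1 ('F'): step: R->0, L->5 (L advanced); F->plug->F->R->C->L->A->refl->C->L'->E->R'->E->plug->C
Char 2 ('A'): step: R->1, L=5; A->plug->A->R->E->L->C->refl->A->L'->C->R'->G->plug->G
Char 3 ('D'): step: R->2, L=5; D->plug->D->R->A->L->F->refl->G->L'->B->R'->F->plug->F
Char 4 ('C'): step: R->3, L=5; C->plug->E->R->A->L->F->refl->G->L'->B->R'->B->plug->B
Char 5 ('A'): step: R->4, L=5; A->plug->A->R->A->L->F->refl->G->L'->B->R'->F->plug->F
Char 6 ('B'): step: R->5, L=5; B->plug->B->R->B->L->G->refl->F->L'->A->R'->E->plug->C
Char 7 ('F'): step: R->6, L=5; F->plug->F->R->B->L->G->refl->F->L'->A->R'->A->plug->A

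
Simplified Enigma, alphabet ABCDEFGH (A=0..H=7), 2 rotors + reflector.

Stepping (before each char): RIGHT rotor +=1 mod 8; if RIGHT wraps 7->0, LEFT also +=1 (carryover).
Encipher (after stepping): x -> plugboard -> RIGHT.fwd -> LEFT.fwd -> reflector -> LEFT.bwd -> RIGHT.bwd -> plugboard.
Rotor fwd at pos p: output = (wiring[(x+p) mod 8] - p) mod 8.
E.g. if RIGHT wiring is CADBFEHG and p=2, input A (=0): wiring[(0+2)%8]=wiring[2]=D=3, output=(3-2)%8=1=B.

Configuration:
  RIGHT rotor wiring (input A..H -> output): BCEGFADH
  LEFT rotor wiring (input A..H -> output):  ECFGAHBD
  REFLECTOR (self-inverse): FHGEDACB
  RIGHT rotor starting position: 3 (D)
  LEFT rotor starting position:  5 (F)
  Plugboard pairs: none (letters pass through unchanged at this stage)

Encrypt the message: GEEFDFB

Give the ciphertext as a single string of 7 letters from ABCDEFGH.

Answer: HDCCBGG

Derivation:
Char 1 ('G'): step: R->4, L=5; G->plug->G->R->A->L->C->refl->G->L'->C->R'->H->plug->H
Char 2 ('E'): step: R->5, L=5; E->plug->E->R->F->L->A->refl->F->L'->E->R'->D->plug->D
Char 3 ('E'): step: R->6, L=5; E->plug->E->R->G->L->B->refl->H->L'->D->R'->C->plug->C
Char 4 ('F'): step: R->7, L=5; F->plug->F->R->G->L->B->refl->H->L'->D->R'->C->plug->C
Char 5 ('D'): step: R->0, L->6 (L advanced); D->plug->D->R->G->L->C->refl->G->L'->C->R'->B->plug->B
Char 6 ('F'): step: R->1, L=6; F->plug->F->R->C->L->G->refl->C->L'->G->R'->G->plug->G
Char 7 ('B'): step: R->2, L=6; B->plug->B->R->E->L->H->refl->B->L'->H->R'->G->plug->G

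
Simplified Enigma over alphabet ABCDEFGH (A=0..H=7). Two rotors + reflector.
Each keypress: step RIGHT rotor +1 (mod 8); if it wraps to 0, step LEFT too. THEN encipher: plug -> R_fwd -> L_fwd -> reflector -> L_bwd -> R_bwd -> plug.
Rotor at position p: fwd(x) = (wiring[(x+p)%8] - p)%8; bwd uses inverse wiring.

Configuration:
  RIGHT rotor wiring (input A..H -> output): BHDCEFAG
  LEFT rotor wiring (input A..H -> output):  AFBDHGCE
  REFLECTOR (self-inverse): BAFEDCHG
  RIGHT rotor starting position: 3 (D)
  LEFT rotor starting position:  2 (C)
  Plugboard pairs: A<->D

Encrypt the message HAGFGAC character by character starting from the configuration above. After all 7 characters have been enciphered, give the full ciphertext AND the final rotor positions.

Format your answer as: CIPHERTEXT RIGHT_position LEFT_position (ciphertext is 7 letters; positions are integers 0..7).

Char 1 ('H'): step: R->4, L=2; H->plug->H->R->G->L->G->refl->H->L'->A->R'->A->plug->D
Char 2 ('A'): step: R->5, L=2; A->plug->D->R->E->L->A->refl->B->L'->B->R'->C->plug->C
Char 3 ('G'): step: R->6, L=2; G->plug->G->R->G->L->G->refl->H->L'->A->R'->B->plug->B
Char 4 ('F'): step: R->7, L=2; F->plug->F->R->F->L->C->refl->F->L'->C->R'->B->plug->B
Char 5 ('G'): step: R->0, L->3 (L advanced); G->plug->G->R->A->L->A->refl->B->L'->E->R'->E->plug->E
Char 6 ('A'): step: R->1, L=3; A->plug->D->R->D->L->H->refl->G->L'->H->R'->F->plug->F
Char 7 ('C'): step: R->2, L=3; C->plug->C->R->C->L->D->refl->E->L'->B->R'->A->plug->D
Final: ciphertext=DCBBEFD, RIGHT=2, LEFT=3

Answer: DCBBEFD 2 3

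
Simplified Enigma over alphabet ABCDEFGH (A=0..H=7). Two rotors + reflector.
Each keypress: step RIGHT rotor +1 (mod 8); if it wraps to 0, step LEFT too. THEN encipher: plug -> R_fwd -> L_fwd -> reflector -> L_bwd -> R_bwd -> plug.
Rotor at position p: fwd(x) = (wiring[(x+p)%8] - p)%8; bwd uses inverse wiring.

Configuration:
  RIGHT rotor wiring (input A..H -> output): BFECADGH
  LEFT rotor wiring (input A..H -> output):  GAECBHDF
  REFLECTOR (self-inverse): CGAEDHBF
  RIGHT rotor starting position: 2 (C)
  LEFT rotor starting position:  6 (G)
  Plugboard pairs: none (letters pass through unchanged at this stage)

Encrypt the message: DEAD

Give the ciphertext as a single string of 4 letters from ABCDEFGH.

Char 1 ('D'): step: R->3, L=6; D->plug->D->R->D->L->C->refl->A->L'->C->R'->G->plug->G
Char 2 ('E'): step: R->4, L=6; E->plug->E->R->F->L->E->refl->D->L'->G->R'->H->plug->H
Char 3 ('A'): step: R->5, L=6; A->plug->A->R->G->L->D->refl->E->L'->F->R'->G->plug->G
Char 4 ('D'): step: R->6, L=6; D->plug->D->R->H->L->B->refl->G->L'->E->R'->F->plug->F

Answer: GHGF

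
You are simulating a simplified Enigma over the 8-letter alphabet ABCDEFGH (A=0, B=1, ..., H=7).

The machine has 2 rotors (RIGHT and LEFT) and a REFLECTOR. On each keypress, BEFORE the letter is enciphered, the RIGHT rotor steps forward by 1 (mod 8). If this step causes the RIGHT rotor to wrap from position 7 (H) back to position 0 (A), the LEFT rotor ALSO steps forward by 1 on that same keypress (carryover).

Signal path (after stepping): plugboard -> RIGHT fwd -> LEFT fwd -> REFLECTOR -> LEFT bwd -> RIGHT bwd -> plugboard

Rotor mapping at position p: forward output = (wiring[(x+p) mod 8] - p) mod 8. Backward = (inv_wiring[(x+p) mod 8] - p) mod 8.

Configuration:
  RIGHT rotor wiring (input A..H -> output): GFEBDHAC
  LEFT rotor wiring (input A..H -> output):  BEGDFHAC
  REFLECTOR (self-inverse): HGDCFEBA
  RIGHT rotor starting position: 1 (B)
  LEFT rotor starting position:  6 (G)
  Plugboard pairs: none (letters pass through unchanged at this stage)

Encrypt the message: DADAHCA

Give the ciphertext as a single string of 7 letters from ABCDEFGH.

Char 1 ('D'): step: R->2, L=6; D->plug->D->R->F->L->F->refl->E->L'->B->R'->C->plug->C
Char 2 ('A'): step: R->3, L=6; A->plug->A->R->G->L->H->refl->A->L'->E->R'->C->plug->C
Char 3 ('D'): step: R->4, L=6; D->plug->D->R->G->L->H->refl->A->L'->E->R'->C->plug->C
Char 4 ('A'): step: R->5, L=6; A->plug->A->R->C->L->D->refl->C->L'->A->R'->E->plug->E
Char 5 ('H'): step: R->6, L=6; H->plug->H->R->B->L->E->refl->F->L'->F->R'->G->plug->G
Char 6 ('C'): step: R->7, L=6; C->plug->C->R->G->L->H->refl->A->L'->E->R'->F->plug->F
Char 7 ('A'): step: R->0, L->7 (L advanced); A->plug->A->R->G->L->A->refl->H->L'->D->R'->E->plug->E

Answer: CCCEGFE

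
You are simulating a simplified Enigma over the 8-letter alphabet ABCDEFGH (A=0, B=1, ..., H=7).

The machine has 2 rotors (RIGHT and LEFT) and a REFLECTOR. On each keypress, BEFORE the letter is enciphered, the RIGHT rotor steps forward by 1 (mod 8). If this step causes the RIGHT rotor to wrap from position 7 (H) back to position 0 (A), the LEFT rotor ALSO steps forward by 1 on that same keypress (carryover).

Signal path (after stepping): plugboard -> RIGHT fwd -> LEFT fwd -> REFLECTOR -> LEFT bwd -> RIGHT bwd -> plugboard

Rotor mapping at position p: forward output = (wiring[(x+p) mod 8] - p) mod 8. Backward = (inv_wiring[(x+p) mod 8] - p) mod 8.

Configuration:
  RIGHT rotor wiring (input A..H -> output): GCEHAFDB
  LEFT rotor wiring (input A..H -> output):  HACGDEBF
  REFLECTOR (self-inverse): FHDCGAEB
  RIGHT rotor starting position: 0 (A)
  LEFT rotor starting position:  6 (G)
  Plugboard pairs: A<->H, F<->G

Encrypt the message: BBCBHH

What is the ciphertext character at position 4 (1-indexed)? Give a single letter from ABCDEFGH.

Char 1 ('B'): step: R->1, L=6; B->plug->B->R->D->L->C->refl->D->L'->A->R'->G->plug->F
Char 2 ('B'): step: R->2, L=6; B->plug->B->R->F->L->A->refl->F->L'->G->R'->C->plug->C
Char 3 ('C'): step: R->3, L=6; C->plug->C->R->C->L->B->refl->H->L'->B->R'->H->plug->A
Char 4 ('B'): step: R->4, L=6; B->plug->B->R->B->L->H->refl->B->L'->C->R'->E->plug->E

E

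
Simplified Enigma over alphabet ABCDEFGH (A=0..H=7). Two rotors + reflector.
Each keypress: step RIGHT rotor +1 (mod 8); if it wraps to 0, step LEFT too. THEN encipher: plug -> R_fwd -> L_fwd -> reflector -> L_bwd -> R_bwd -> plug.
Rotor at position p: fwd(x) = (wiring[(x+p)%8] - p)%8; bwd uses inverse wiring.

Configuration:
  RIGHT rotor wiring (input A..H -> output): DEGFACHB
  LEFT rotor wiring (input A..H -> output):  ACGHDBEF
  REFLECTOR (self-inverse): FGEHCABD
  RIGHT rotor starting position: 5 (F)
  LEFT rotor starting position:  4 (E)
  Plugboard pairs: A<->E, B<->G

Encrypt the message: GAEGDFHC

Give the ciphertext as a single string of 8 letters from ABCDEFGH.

Answer: CGHDCACG

Derivation:
Char 1 ('G'): step: R->6, L=4; G->plug->B->R->D->L->B->refl->G->L'->F->R'->C->plug->C
Char 2 ('A'): step: R->7, L=4; A->plug->E->R->G->L->C->refl->E->L'->E->R'->B->plug->G
Char 3 ('E'): step: R->0, L->5 (L advanced); E->plug->A->R->D->L->D->refl->H->L'->B->R'->H->plug->H
Char 4 ('G'): step: R->1, L=5; G->plug->B->R->F->L->B->refl->G->L'->H->R'->D->plug->D
Char 5 ('D'): step: R->2, L=5; D->plug->D->R->A->L->E->refl->C->L'->G->R'->C->plug->C
Char 6 ('F'): step: R->3, L=5; F->plug->F->R->A->L->E->refl->C->L'->G->R'->E->plug->A
Char 7 ('H'): step: R->4, L=5; H->plug->H->R->B->L->H->refl->D->L'->D->R'->C->plug->C
Char 8 ('C'): step: R->5, L=5; C->plug->C->R->E->L->F->refl->A->L'->C->R'->B->plug->G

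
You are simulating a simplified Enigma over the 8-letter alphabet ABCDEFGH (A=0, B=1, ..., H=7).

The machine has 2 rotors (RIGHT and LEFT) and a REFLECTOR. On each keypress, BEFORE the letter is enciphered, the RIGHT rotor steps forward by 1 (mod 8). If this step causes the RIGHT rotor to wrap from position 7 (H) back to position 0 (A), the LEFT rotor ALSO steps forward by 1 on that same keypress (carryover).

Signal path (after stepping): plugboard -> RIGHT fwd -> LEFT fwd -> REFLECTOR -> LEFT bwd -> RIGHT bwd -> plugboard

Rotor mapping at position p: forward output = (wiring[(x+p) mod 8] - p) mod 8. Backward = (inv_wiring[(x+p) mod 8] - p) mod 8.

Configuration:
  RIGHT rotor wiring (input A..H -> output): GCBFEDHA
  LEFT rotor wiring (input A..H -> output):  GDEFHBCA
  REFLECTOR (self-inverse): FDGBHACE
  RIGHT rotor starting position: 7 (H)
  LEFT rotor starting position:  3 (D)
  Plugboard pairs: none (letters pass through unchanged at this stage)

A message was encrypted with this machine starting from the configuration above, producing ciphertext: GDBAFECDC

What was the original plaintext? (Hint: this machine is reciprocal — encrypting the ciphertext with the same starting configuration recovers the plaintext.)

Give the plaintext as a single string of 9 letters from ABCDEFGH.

Answer: HHEDHCFGA

Derivation:
Char 1 ('G'): step: R->0, L->4 (L advanced); G->plug->G->R->H->L->B->refl->D->L'->A->R'->H->plug->H
Char 2 ('D'): step: R->1, L=4; D->plug->D->R->D->L->E->refl->H->L'->F->R'->H->plug->H
Char 3 ('B'): step: R->2, L=4; B->plug->B->R->D->L->E->refl->H->L'->F->R'->E->plug->E
Char 4 ('A'): step: R->3, L=4; A->plug->A->R->C->L->G->refl->C->L'->E->R'->D->plug->D
Char 5 ('F'): step: R->4, L=4; F->plug->F->R->G->L->A->refl->F->L'->B->R'->H->plug->H
Char 6 ('E'): step: R->5, L=4; E->plug->E->R->F->L->H->refl->E->L'->D->R'->C->plug->C
Char 7 ('C'): step: R->6, L=4; C->plug->C->R->A->L->D->refl->B->L'->H->R'->F->plug->F
Char 8 ('D'): step: R->7, L=4; D->plug->D->R->C->L->G->refl->C->L'->E->R'->G->plug->G
Char 9 ('C'): step: R->0, L->5 (L advanced); C->plug->C->R->B->L->F->refl->A->L'->G->R'->A->plug->A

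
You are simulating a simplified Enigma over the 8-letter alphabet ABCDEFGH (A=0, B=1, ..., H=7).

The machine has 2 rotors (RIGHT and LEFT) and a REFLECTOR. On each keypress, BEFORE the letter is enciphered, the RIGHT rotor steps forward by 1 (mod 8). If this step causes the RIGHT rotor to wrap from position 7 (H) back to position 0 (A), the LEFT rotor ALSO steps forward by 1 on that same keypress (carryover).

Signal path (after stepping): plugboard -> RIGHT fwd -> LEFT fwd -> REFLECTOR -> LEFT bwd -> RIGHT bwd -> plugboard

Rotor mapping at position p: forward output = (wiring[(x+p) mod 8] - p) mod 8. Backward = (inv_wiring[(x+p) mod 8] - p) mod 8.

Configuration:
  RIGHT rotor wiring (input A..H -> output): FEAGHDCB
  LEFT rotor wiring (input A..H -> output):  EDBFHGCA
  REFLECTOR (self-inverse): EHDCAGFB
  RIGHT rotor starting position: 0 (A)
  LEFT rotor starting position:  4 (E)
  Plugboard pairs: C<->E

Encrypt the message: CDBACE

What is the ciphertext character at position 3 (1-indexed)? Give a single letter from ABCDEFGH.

Char 1 ('C'): step: R->1, L=4; C->plug->E->R->C->L->G->refl->F->L'->G->R'->D->plug->D
Char 2 ('D'): step: R->2, L=4; D->plug->D->R->B->L->C->refl->D->L'->A->R'->E->plug->C
Char 3 ('B'): step: R->3, L=4; B->plug->B->R->E->L->A->refl->E->L'->D->R'->A->plug->A

A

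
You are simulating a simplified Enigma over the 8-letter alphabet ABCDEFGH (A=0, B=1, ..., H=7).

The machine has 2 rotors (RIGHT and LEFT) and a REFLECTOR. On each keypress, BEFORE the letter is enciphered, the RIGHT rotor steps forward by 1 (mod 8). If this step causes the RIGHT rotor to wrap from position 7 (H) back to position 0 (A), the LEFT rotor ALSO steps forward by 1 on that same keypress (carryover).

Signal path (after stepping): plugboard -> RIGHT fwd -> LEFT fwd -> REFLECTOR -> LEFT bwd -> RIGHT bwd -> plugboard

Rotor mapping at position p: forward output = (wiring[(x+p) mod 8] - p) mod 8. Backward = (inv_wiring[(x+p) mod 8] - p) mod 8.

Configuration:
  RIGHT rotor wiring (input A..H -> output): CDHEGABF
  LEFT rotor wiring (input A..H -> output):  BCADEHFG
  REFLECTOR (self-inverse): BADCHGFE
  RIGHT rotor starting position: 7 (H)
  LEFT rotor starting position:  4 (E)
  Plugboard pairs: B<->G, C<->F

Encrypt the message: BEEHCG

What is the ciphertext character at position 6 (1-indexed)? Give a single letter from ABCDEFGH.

Char 1 ('B'): step: R->0, L->5 (L advanced); B->plug->G->R->B->L->A->refl->B->L'->C->R'->A->plug->A
Char 2 ('E'): step: R->1, L=5; E->plug->E->R->H->L->H->refl->E->L'->D->R'->C->plug->F
Char 3 ('E'): step: R->2, L=5; E->plug->E->R->H->L->H->refl->E->L'->D->R'->F->plug->C
Char 4 ('H'): step: R->3, L=5; H->plug->H->R->E->L->F->refl->G->L'->G->R'->D->plug->D
Char 5 ('C'): step: R->4, L=5; C->plug->F->R->H->L->H->refl->E->L'->D->R'->G->plug->B
Char 6 ('G'): step: R->5, L=5; G->plug->B->R->E->L->F->refl->G->L'->G->R'->E->plug->E

E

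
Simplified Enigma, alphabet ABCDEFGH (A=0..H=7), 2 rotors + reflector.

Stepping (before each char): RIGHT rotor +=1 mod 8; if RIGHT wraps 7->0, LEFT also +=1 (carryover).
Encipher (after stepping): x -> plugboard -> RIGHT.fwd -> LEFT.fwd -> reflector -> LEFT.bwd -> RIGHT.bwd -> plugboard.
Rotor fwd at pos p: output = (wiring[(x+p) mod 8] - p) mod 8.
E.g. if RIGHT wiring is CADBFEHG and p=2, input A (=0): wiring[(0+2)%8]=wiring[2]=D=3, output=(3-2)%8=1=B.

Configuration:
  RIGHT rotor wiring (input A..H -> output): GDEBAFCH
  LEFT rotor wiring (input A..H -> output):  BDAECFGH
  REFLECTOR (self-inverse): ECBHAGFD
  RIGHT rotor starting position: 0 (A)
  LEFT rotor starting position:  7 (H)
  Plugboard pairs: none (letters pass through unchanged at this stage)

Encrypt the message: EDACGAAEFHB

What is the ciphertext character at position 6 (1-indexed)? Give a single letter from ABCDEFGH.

Char 1 ('E'): step: R->1, L=7; E->plug->E->R->E->L->F->refl->G->L'->G->R'->G->plug->G
Char 2 ('D'): step: R->2, L=7; D->plug->D->R->D->L->B->refl->C->L'->B->R'->H->plug->H
Char 3 ('A'): step: R->3, L=7; A->plug->A->R->G->L->G->refl->F->L'->E->R'->E->plug->E
Char 4 ('C'): step: R->4, L=7; C->plug->C->R->G->L->G->refl->F->L'->E->R'->A->plug->A
Char 5 ('G'): step: R->5, L=7; G->plug->G->R->E->L->F->refl->G->L'->G->R'->E->plug->E
Char 6 ('A'): step: R->6, L=7; A->plug->A->R->E->L->F->refl->G->L'->G->R'->E->plug->E

E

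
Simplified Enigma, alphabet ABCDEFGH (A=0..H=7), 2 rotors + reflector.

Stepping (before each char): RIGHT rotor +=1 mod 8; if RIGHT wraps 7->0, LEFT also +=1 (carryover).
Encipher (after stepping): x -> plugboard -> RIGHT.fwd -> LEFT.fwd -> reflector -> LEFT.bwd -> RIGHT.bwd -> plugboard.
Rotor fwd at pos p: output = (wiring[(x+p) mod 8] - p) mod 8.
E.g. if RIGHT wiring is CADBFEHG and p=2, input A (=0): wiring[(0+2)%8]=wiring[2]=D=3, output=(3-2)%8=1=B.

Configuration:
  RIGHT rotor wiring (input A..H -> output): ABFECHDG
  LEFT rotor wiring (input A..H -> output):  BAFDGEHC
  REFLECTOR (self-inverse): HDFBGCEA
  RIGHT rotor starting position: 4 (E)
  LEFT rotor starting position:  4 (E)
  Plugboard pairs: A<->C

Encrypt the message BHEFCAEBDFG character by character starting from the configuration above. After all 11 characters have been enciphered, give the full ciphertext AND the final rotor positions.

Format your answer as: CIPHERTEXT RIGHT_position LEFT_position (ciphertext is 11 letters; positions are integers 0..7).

Char 1 ('B'): step: R->5, L=4; B->plug->B->R->G->L->B->refl->D->L'->C->R'->A->plug->C
Char 2 ('H'): step: R->6, L=4; H->plug->H->R->B->L->A->refl->H->L'->H->R'->E->plug->E
Char 3 ('E'): step: R->7, L=4; E->plug->E->R->F->L->E->refl->G->L'->D->R'->F->plug->F
Char 4 ('F'): step: R->0, L->5 (L advanced); F->plug->F->R->H->L->B->refl->D->L'->E->R'->D->plug->D
Char 5 ('C'): step: R->1, L=5; C->plug->A->R->A->L->H->refl->A->L'->F->R'->G->plug->G
Char 6 ('A'): step: R->2, L=5; A->plug->C->R->A->L->H->refl->A->L'->F->R'->D->plug->D
Char 7 ('E'): step: R->3, L=5; E->plug->E->R->D->L->E->refl->G->L'->G->R'->G->plug->G
Char 8 ('B'): step: R->4, L=5; B->plug->B->R->D->L->E->refl->G->L'->G->R'->A->plug->C
Char 9 ('D'): step: R->5, L=5; D->plug->D->R->D->L->E->refl->G->L'->G->R'->B->plug->B
Char 10 ('F'): step: R->6, L=5; F->plug->F->R->G->L->G->refl->E->L'->D->R'->D->plug->D
Char 11 ('G'): step: R->7, L=5; G->plug->G->R->A->L->H->refl->A->L'->F->R'->E->plug->E
Final: ciphertext=CEFDGDGCBDE, RIGHT=7, LEFT=5

Answer: CEFDGDGCBDE 7 5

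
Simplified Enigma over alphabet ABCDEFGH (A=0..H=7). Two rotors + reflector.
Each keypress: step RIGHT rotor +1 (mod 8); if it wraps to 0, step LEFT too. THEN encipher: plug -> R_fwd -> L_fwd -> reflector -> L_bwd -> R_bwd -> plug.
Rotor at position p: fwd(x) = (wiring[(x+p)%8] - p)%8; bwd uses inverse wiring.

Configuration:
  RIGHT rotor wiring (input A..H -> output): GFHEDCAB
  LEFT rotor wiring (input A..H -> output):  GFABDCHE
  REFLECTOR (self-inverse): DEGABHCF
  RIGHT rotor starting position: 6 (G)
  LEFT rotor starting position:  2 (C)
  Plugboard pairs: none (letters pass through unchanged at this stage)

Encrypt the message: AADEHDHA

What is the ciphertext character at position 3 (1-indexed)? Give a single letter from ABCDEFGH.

Char 1 ('A'): step: R->7, L=2; A->plug->A->R->C->L->B->refl->E->L'->G->R'->C->plug->C
Char 2 ('A'): step: R->0, L->3 (L advanced); A->plug->A->R->G->L->C->refl->G->L'->A->R'->G->plug->G
Char 3 ('D'): step: R->1, L=3; D->plug->D->R->C->L->H->refl->F->L'->H->R'->F->plug->F

F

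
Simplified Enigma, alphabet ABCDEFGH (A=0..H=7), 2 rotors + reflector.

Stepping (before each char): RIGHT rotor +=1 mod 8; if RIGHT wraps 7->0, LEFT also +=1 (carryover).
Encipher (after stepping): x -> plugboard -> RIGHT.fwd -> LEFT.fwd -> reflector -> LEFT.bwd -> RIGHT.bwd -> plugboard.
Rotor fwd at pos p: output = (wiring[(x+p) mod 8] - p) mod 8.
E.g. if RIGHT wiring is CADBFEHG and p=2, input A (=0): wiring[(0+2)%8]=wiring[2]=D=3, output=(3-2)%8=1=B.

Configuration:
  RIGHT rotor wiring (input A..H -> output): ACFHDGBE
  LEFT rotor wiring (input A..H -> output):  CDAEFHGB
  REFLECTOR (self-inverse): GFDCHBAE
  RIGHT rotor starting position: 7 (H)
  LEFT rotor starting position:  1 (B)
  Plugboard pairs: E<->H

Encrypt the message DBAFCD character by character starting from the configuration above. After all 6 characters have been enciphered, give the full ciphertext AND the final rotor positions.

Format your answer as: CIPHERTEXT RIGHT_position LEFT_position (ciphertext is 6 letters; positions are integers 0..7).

Answer: HHHAHC 5 2

Derivation:
Char 1 ('D'): step: R->0, L->2 (L advanced); D->plug->D->R->H->L->B->refl->F->L'->D->R'->E->plug->H
Char 2 ('B'): step: R->1, L=2; B->plug->B->R->E->L->E->refl->H->L'->F->R'->E->plug->H
Char 3 ('A'): step: R->2, L=2; A->plug->A->R->D->L->F->refl->B->L'->H->R'->E->plug->H
Char 4 ('F'): step: R->3, L=2; F->plug->F->R->F->L->H->refl->E->L'->E->R'->A->plug->A
Char 5 ('C'): step: R->4, L=2; C->plug->C->R->F->L->H->refl->E->L'->E->R'->E->plug->H
Char 6 ('D'): step: R->5, L=2; D->plug->D->R->D->L->F->refl->B->L'->H->R'->C->plug->C
Final: ciphertext=HHHAHC, RIGHT=5, LEFT=2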